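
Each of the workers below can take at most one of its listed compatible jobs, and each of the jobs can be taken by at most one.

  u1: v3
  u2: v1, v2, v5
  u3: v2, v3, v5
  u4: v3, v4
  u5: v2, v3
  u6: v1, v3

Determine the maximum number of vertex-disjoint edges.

5

Unit-capacity flow: source→left, listed edges, right→sink; max matching = max flow.
Augmenting path u1→v3 (+1); matched 1.
Augmenting path u2→v1 (+1); matched 2.
Augmenting path u3→v2 (+1); matched 3.
Augmenting path u4→v4 (+1); matched 4.
Augmenting path u5→v2→u3→v5 (+1); matched 5.
No augmenting path remains; maximum matching = 5.
König certificate: {u4, v1, v2, v3, v5} is a vertex cover of size 5 (every listed pair touches it), so no matching can be larger.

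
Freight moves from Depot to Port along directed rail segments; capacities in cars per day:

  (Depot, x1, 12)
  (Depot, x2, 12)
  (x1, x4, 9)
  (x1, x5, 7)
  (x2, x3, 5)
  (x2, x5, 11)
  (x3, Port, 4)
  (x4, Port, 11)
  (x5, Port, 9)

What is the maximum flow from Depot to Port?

22

Augment Depot→x1→x4→Port: bottleneck 9, flow now 9.
Augment Depot→x1→x5→Port: bottleneck 3, flow now 12.
Augment Depot→x2→x3→Port: bottleneck 4, flow now 16.
Augment Depot→x2→x5→Port: bottleneck 6, flow now 22.
No augmenting path remains; maximum flow = 22.
In the residual graph, reachable from Depot: {Depot, x1, x2, x3, x5}.
Min-cut edges: x1→x4 (9), x3→Port (4), x5→Port (9); capacity 9 + 4 + 9 = 22.
This cut is saturated, so no flow can exceed 22.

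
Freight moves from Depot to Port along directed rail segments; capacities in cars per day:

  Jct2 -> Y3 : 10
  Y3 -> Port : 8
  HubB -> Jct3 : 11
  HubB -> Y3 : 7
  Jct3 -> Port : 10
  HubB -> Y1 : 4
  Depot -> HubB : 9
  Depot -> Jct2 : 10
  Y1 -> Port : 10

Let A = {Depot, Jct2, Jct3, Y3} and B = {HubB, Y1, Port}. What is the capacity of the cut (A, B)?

Edges leaving {Depot, Jct2, Jct3, Y3}: Depot→HubB (9), Jct3→Port (10), Y3→Port (8).
Cut capacity = 9 + 10 + 8 = 27.

27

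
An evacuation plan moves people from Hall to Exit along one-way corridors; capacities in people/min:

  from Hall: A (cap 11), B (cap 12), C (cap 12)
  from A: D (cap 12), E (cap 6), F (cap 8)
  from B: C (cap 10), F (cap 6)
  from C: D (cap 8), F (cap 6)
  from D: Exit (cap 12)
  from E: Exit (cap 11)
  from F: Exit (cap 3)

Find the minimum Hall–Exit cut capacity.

Augment Hall→A→D→Exit: bottleneck 11, flow now 11.
Augment Hall→B→F→Exit: bottleneck 3, flow now 14.
Augment Hall→C→D→Exit: bottleneck 1, flow now 15.
Augment Hall→C→D→A→E→Exit: bottleneck 6, flow now 21. (uses reverse residual edge)
No augmenting path remains; maximum flow = 21.
By max-flow min-cut, the minimum cut capacity equals the max flow.
In the residual graph, reachable from Hall: {Hall, A, B, C, D, F}.
Min-cut edges: A→E (6), D→Exit (12), F→Exit (3); capacity 6 + 12 + 3 = 21.

21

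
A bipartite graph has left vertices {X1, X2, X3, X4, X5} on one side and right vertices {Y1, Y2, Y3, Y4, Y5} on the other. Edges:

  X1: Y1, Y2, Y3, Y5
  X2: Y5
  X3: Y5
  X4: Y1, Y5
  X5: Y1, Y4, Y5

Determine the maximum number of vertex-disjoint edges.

4

Unit-capacity flow: source→left, listed edges, right→sink; max matching = max flow.
Augmenting path X1→Y1 (+1); matched 1.
Augmenting path X2→Y5 (+1); matched 2.
Augmenting path X5→Y4 (+1); matched 3.
Augmenting path X4→Y1→X1→Y2 (+1); matched 4.
No augmenting path remains; maximum matching = 4.
König certificate: {X1, X4, X5, Y5} is a vertex cover of size 4 (every listed pair touches it), so no matching can be larger.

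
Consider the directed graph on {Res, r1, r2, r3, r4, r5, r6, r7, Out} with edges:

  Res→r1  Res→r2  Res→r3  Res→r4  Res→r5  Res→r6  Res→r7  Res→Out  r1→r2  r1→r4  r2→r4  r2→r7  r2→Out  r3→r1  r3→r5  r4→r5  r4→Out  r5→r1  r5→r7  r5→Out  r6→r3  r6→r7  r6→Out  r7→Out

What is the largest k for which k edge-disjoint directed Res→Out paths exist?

6

Assign every edge capacity 1; by Menger, the answer equals the max flow.
Path Res→Out (+1); total 1.
Path Res→r2→Out (+1); total 2.
Path Res→r4→Out (+1); total 3.
Path Res→r5→Out (+1); total 4.
Path Res→r6→Out (+1); total 5.
Path Res→r7→Out (+1); total 6.
No residual Res→Out path; max flow = 6.
Certifying cut of size 6: {Res→Out, Res→r6, r2→Out, r4→Out, r5→Out, r7→Out}.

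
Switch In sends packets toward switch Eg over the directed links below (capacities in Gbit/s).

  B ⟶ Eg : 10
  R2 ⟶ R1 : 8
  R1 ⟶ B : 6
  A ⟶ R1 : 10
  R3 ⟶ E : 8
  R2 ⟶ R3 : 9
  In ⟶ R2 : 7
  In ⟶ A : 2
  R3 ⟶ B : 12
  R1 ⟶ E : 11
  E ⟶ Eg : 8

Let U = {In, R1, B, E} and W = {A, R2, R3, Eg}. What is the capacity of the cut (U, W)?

Edges leaving {In, R1, B, E}: In→A (2), In→R2 (7), B→Eg (10), E→Eg (8).
Cut capacity = 2 + 7 + 10 + 8 = 27.

27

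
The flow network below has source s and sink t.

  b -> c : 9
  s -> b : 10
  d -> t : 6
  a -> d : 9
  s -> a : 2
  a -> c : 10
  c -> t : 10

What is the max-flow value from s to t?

11

Augment s→a→c→t: bottleneck 2, flow now 2.
Augment s→b→c→t: bottleneck 8, flow now 10.
Augment s→b→c→a→d→t: bottleneck 1, flow now 11. (uses reverse residual edge)
No augmenting path remains; maximum flow = 11.
In the residual graph, reachable from s: {s, b}.
Min-cut edges: s→a (2), b→c (9); capacity 2 + 9 = 11.
This cut is saturated, so no flow can exceed 11.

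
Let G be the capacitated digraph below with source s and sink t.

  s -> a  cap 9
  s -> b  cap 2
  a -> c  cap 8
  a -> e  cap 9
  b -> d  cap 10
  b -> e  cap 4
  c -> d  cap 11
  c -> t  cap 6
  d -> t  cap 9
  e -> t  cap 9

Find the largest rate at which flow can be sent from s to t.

11

Augment s→a→c→t: bottleneck 6, flow now 6.
Augment s→a→e→t: bottleneck 3, flow now 9.
Augment s→b→d→t: bottleneck 2, flow now 11.
No augmenting path remains; maximum flow = 11.
In the residual graph, reachable from s: {s}.
Min-cut edges: s→a (9), s→b (2); capacity 9 + 2 = 11.
This cut is saturated, so no flow can exceed 11.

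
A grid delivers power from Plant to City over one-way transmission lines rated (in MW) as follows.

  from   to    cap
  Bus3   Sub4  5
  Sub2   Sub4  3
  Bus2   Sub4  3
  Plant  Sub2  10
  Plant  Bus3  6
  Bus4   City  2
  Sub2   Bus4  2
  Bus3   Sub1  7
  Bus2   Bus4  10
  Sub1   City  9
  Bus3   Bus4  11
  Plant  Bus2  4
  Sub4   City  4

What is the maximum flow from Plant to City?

Augment Plant→Bus3→Sub1→City: bottleneck 6, flow now 6.
Augment Plant→Bus2→Bus4→City: bottleneck 2, flow now 8.
Augment Plant→Bus2→Sub4→City: bottleneck 2, flow now 10.
Augment Plant→Sub2→Sub4→City: bottleneck 2, flow now 12.
No augmenting path remains; maximum flow = 12.
In the residual graph, reachable from Plant: {Plant, Bus2, Sub2, Bus4, Sub4}.
Min-cut edges: Plant→Bus3 (6), Bus4→City (2), Sub4→City (4); capacity 6 + 2 + 4 = 12.
This cut is saturated, so no flow can exceed 12.

12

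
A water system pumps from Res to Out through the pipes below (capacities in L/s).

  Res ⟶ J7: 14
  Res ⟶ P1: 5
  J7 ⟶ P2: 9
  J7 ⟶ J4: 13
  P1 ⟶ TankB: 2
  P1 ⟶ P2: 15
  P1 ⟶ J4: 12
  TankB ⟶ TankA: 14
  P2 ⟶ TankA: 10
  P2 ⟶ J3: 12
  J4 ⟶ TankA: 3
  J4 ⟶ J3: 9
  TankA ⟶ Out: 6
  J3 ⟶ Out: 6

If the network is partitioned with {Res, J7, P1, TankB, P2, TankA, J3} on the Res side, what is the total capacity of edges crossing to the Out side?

Edges leaving {Res, J7, P1, TankB, P2, TankA, J3}: J7→J4 (13), P1→J4 (12), TankA→Out (6), J3→Out (6).
Cut capacity = 13 + 12 + 6 + 6 = 37.

37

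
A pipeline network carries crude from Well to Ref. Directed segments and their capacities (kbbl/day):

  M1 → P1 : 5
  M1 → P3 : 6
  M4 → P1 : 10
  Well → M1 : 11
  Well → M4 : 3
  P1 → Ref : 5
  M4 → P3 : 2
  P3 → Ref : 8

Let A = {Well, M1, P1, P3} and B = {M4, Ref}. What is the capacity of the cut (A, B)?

Edges leaving {Well, M1, P1, P3}: Well→M4 (3), P1→Ref (5), P3→Ref (8).
Cut capacity = 3 + 5 + 8 = 16.

16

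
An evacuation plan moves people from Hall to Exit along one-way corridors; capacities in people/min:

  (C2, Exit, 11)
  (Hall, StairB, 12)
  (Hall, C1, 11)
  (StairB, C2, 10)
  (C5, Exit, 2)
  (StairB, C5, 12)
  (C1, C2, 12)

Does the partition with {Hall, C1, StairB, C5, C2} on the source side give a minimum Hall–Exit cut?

Given cut capacity: 2 + 11 = 13.
Augment Hall→C1→C2→Exit: bottleneck 11, flow now 11.
Augment Hall→StairB→C5→Exit: bottleneck 2, flow now 13.
No augmenting path remains; maximum flow = 13.
Cut capacity 13 equals the max flow, so it is a minimum cut.

Yes — it is a minimum cut (capacity 13).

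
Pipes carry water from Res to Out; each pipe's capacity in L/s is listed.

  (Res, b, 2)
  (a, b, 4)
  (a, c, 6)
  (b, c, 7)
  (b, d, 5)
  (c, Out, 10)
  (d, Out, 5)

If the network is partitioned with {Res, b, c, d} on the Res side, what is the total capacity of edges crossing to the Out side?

Edges leaving {Res, b, c, d}: c→Out (10), d→Out (5).
Cut capacity = 10 + 5 = 15.

15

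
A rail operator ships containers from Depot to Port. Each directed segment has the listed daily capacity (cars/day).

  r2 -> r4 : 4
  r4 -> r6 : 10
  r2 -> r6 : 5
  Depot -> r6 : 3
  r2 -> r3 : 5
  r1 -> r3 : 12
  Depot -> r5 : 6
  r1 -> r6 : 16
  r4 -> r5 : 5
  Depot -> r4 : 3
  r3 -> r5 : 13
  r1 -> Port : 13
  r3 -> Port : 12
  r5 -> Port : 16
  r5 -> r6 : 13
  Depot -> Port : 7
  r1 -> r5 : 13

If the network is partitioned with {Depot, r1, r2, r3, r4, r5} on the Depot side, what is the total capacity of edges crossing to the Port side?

Edges leaving {Depot, r1, r2, r3, r4, r5}: Depot→r6 (3), Depot→Port (7), r1→r6 (16), r1→Port (13), r2→r6 (5), r3→Port (12), r4→r6 (10), r5→r6 (13), r5→Port (16).
Cut capacity = 3 + 7 + 16 + 13 + 5 + 12 + 10 + 13 + 16 = 95.

95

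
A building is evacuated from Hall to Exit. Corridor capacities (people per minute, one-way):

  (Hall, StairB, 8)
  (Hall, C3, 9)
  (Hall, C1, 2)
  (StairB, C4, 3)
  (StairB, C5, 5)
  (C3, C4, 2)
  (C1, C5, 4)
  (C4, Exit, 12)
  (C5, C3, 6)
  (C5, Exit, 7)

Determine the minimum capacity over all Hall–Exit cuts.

12

Augment Hall→StairB→C4→Exit: bottleneck 3, flow now 3.
Augment Hall→StairB→C5→Exit: bottleneck 5, flow now 8.
Augment Hall→C3→C4→Exit: bottleneck 2, flow now 10.
Augment Hall→C1→C5→Exit: bottleneck 2, flow now 12.
No augmenting path remains; maximum flow = 12.
By max-flow min-cut, the minimum cut capacity equals the max flow.
In the residual graph, reachable from Hall: {Hall, C3}.
Min-cut edges: Hall→StairB (8), Hall→C1 (2), C3→C4 (2); capacity 8 + 2 + 2 = 12.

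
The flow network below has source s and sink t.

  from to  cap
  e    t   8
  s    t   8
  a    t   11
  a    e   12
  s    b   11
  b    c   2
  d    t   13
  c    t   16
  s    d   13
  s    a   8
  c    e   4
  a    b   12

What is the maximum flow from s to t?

31

Augment s→t: bottleneck 8, flow now 8.
Augment s→a→t: bottleneck 8, flow now 16.
Augment s→d→t: bottleneck 13, flow now 29.
Augment s→b→c→t: bottleneck 2, flow now 31.
No augmenting path remains; maximum flow = 31.
In the residual graph, reachable from s: {s, b}.
Min-cut edges: s→a (8), s→d (13), s→t (8), b→c (2); capacity 8 + 13 + 8 + 2 = 31.
This cut is saturated, so no flow can exceed 31.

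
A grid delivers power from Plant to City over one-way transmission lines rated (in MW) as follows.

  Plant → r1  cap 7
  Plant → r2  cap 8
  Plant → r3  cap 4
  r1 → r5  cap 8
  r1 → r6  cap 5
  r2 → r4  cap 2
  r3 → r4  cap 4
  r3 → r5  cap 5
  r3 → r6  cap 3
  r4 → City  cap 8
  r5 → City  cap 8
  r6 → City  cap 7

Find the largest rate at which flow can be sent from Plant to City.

Augment Plant→r1→r5→City: bottleneck 7, flow now 7.
Augment Plant→r2→r4→City: bottleneck 2, flow now 9.
Augment Plant→r3→r4→City: bottleneck 4, flow now 13.
No augmenting path remains; maximum flow = 13.
In the residual graph, reachable from Plant: {Plant, r2}.
Min-cut edges: Plant→r1 (7), Plant→r3 (4), r2→r4 (2); capacity 7 + 4 + 2 = 13.
This cut is saturated, so no flow can exceed 13.

13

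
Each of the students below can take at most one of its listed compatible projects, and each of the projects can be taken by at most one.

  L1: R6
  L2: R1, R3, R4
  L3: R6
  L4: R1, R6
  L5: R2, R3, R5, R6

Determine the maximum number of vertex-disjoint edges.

Unit-capacity flow: source→left, listed edges, right→sink; max matching = max flow.
Augmenting path L1→R6 (+1); matched 1.
Augmenting path L2→R1 (+1); matched 2.
Augmenting path L5→R2 (+1); matched 3.
Augmenting path L4→R1→L2→R3 (+1); matched 4.
No augmenting path remains; maximum matching = 4.
König certificate: {L2, L4, L5, R6} is a vertex cover of size 4 (every listed pair touches it), so no matching can be larger.

4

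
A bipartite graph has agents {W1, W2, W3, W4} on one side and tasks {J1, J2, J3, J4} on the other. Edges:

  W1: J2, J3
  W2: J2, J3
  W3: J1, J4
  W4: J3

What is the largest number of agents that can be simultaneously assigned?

Unit-capacity flow: source→left, listed edges, right→sink; max matching = max flow.
Augmenting path W1→J2 (+1); matched 1.
Augmenting path W2→J3 (+1); matched 2.
Augmenting path W3→J1 (+1); matched 3.
No augmenting path remains; maximum matching = 3.
König certificate: {W3, J2, J3} is a vertex cover of size 3 (every listed pair touches it), so no matching can be larger.

3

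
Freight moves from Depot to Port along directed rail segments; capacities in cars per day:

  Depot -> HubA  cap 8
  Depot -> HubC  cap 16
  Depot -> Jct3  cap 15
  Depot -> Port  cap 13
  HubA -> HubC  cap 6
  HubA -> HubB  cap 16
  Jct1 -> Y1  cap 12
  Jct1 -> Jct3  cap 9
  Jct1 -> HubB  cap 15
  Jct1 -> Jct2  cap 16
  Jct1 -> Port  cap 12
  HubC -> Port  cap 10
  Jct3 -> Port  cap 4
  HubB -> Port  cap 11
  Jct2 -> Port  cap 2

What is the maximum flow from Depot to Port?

Augment Depot→Port: bottleneck 13, flow now 13.
Augment Depot→HubC→Port: bottleneck 10, flow now 23.
Augment Depot→Jct3→Port: bottleneck 4, flow now 27.
Augment Depot→HubA→HubB→Port: bottleneck 8, flow now 35.
No augmenting path remains; maximum flow = 35.
In the residual graph, reachable from Depot: {Depot, HubC, Jct3}.
Min-cut edges: Depot→HubA (8), Depot→Port (13), HubC→Port (10), Jct3→Port (4); capacity 8 + 13 + 10 + 4 = 35.
This cut is saturated, so no flow can exceed 35.

35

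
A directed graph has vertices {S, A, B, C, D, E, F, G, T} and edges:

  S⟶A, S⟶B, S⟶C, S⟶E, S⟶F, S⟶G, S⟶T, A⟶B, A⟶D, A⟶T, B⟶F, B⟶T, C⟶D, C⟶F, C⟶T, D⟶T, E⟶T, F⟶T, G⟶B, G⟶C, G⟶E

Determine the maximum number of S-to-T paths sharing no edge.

Assign every edge capacity 1; by Menger, the answer equals the max flow.
Path S→T (+1); total 1.
Path S→A→T (+1); total 2.
Path S→B→T (+1); total 3.
Path S→C→T (+1); total 4.
Path S→E→T (+1); total 5.
Path S→F→T (+1); total 6.
Path S→G→C→D→T (+1); total 7.
No residual S→T path; max flow = 7.
Certifying cut of size 7: {S→A, S→B, S→C, S→E, S→F, S→G, S→T}.

7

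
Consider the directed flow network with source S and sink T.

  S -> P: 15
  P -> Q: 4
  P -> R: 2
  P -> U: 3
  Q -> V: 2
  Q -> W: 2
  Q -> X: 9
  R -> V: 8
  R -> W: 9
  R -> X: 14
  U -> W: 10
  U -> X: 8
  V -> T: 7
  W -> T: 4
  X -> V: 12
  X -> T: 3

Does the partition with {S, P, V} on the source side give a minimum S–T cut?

No — its capacity is 16, but the minimum cut has capacity 9.

Given cut capacity: 4 + 2 + 3 + 7 = 16.
Augment S→P→Q→V→T: bottleneck 2, flow now 2.
Augment S→P→Q→W→T: bottleneck 2, flow now 4.
Augment S→P→R→V→T: bottleneck 2, flow now 6.
Augment S→P→U→W→T: bottleneck 2, flow now 8.
Augment S→P→U→X→T: bottleneck 1, flow now 9.
No augmenting path remains; maximum flow = 9.
In the residual graph, reachable from S: {S, P}.
Min-cut edges: P→Q (4), P→R (2), P→U (3); capacity 4 + 2 + 3 = 9.
Cut capacity 16 exceeds the max flow 9, so it is not minimum.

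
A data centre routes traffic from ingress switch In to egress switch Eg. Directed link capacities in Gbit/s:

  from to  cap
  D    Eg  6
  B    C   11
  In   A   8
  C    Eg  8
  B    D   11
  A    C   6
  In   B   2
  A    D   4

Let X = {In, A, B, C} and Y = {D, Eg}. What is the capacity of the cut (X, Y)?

23

Edges leaving {In, A, B, C}: A→D (4), B→D (11), C→Eg (8).
Cut capacity = 4 + 11 + 8 = 23.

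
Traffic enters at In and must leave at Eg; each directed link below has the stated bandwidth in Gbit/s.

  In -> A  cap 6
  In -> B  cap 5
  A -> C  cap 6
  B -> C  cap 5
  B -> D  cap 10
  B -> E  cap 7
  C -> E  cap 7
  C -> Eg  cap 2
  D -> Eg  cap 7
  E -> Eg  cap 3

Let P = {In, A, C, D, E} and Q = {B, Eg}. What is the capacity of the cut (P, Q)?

17

Edges leaving {In, A, C, D, E}: In→B (5), C→Eg (2), D→Eg (7), E→Eg (3).
Cut capacity = 5 + 2 + 7 + 3 = 17.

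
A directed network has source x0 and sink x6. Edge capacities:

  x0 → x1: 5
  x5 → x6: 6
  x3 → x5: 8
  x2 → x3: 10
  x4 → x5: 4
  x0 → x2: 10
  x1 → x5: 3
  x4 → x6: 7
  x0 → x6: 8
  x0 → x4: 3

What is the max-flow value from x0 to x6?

17

Augment x0→x6: bottleneck 8, flow now 8.
Augment x0→x4→x6: bottleneck 3, flow now 11.
Augment x0→x1→x5→x6: bottleneck 3, flow now 14.
Augment x0→x2→x3→x5→x6: bottleneck 3, flow now 17.
No augmenting path remains; maximum flow = 17.
In the residual graph, reachable from x0: {x0, x1, x2, x3, x5}.
Min-cut edges: x0→x4 (3), x0→x6 (8), x5→x6 (6); capacity 3 + 8 + 6 = 17.
This cut is saturated, so no flow can exceed 17.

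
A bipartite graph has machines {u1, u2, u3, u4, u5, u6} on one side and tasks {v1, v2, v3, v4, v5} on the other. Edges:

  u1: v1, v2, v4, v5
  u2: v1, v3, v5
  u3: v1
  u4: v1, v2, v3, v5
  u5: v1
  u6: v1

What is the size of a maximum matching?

Unit-capacity flow: source→left, listed edges, right→sink; max matching = max flow.
Augmenting path u1→v1 (+1); matched 1.
Augmenting path u2→v3 (+1); matched 2.
Augmenting path u4→v2 (+1); matched 3.
Augmenting path u3→v1→u1→v4 (+1); matched 4.
No augmenting path remains; maximum matching = 4.
König certificate: {u1, u2, u4, v1} is a vertex cover of size 4 (every listed pair touches it), so no matching can be larger.

4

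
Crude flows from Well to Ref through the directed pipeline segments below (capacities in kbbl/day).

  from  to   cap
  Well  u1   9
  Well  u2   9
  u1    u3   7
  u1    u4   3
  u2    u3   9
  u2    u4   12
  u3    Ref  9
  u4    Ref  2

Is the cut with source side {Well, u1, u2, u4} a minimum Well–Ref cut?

Given cut capacity: 7 + 9 + 2 = 18.
Augment Well→u1→u3→Ref: bottleneck 7, flow now 7.
Augment Well→u1→u4→Ref: bottleneck 2, flow now 9.
Augment Well→u2→u3→Ref: bottleneck 2, flow now 11.
No augmenting path remains; maximum flow = 11.
In the residual graph, reachable from Well: {Well, u1, u2, u3, u4}.
Min-cut edges: u3→Ref (9), u4→Ref (2); capacity 9 + 2 = 11.
Cut capacity 18 exceeds the max flow 11, so it is not minimum.

No — its capacity is 18, but the minimum cut has capacity 11.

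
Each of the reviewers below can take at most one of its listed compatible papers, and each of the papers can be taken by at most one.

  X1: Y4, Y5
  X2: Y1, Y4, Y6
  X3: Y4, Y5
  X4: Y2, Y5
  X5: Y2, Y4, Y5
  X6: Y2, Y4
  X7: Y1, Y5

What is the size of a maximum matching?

5

Unit-capacity flow: source→left, listed edges, right→sink; max matching = max flow.
Augmenting path X1→Y4 (+1); matched 1.
Augmenting path X2→Y1 (+1); matched 2.
Augmenting path X3→Y5 (+1); matched 3.
Augmenting path X4→Y2 (+1); matched 4.
Augmenting path X7→Y1→X2→Y6 (+1); matched 5.
No augmenting path remains; maximum matching = 5.
König certificate: {X2, X7, Y2, Y4, Y5} is a vertex cover of size 5 (every listed pair touches it), so no matching can be larger.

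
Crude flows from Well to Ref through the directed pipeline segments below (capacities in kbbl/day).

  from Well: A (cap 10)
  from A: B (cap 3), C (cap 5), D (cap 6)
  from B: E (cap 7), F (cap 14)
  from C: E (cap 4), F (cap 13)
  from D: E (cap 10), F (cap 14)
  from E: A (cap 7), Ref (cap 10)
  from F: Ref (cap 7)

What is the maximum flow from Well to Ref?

Augment Well→A→B→E→Ref: bottleneck 3, flow now 3.
Augment Well→A→C→E→Ref: bottleneck 4, flow now 7.
Augment Well→A→C→F→Ref: bottleneck 1, flow now 8.
Augment Well→A→D→E→Ref: bottleneck 2, flow now 10.
No augmenting path remains; maximum flow = 10.
In the residual graph, reachable from Well: {Well}.
Min-cut edges: Well→A (10); capacity 10 = 10.
This cut is saturated, so no flow can exceed 10.

10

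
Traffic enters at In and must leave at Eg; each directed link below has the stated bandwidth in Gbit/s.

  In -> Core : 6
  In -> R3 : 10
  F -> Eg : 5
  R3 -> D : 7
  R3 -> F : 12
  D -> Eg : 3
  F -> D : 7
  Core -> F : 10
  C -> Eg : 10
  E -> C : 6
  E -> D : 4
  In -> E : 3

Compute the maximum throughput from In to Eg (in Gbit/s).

Augment In→E→C→Eg: bottleneck 3, flow now 3.
Augment In→Core→F→Eg: bottleneck 5, flow now 8.
Augment In→R3→D→Eg: bottleneck 3, flow now 11.
No augmenting path remains; maximum flow = 11.
In the residual graph, reachable from In: {In, Core, R3, D, F}.
Min-cut edges: In→E (3), D→Eg (3), F→Eg (5); capacity 3 + 3 + 5 = 11.
This cut is saturated, so no flow can exceed 11.

11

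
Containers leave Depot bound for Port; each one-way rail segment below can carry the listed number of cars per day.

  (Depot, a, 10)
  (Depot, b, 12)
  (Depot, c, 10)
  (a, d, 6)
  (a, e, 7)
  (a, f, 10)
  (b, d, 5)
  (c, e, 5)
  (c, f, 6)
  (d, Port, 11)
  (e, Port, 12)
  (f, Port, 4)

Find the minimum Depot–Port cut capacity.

Augment Depot→a→d→Port: bottleneck 6, flow now 6.
Augment Depot→a→e→Port: bottleneck 4, flow now 10.
Augment Depot→b→d→Port: bottleneck 5, flow now 15.
Augment Depot→c→e→Port: bottleneck 5, flow now 20.
Augment Depot→c→f→Port: bottleneck 4, flow now 24.
No augmenting path remains; maximum flow = 24.
By max-flow min-cut, the minimum cut capacity equals the max flow.
In the residual graph, reachable from Depot: {Depot, b, c, f}.
Min-cut edges: Depot→a (10), b→d (5), c→e (5), f→Port (4); capacity 10 + 5 + 5 + 4 = 24.

24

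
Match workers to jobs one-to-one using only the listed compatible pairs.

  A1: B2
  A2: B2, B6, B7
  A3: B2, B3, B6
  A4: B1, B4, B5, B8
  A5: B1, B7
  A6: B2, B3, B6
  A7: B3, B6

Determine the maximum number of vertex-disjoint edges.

6

Unit-capacity flow: source→left, listed edges, right→sink; max matching = max flow.
Augmenting path A1→B2 (+1); matched 1.
Augmenting path A2→B6 (+1); matched 2.
Augmenting path A3→B3 (+1); matched 3.
Augmenting path A4→B1 (+1); matched 4.
Augmenting path A5→B7 (+1); matched 5.
Augmenting path A6→B6→A2→B7→A5→B1→A4→B4 (+1); matched 6.
No augmenting path remains; maximum matching = 6.
König certificate: {A2, A4, A5, B2, B3, B6} is a vertex cover of size 6 (every listed pair touches it), so no matching can be larger.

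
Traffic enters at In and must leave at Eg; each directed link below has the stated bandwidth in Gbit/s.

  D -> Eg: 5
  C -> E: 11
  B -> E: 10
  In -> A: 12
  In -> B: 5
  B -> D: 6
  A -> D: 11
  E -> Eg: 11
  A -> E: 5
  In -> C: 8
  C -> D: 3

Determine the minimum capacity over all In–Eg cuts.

Augment In→A→D→Eg: bottleneck 5, flow now 5.
Augment In→A→E→Eg: bottleneck 5, flow now 10.
Augment In→B→E→Eg: bottleneck 5, flow now 15.
Augment In→C→E→Eg: bottleneck 1, flow now 16.
No augmenting path remains; maximum flow = 16.
By max-flow min-cut, the minimum cut capacity equals the max flow.
In the residual graph, reachable from In: {In, A, B, C, D, E}.
Min-cut edges: D→Eg (5), E→Eg (11); capacity 5 + 11 = 16.

16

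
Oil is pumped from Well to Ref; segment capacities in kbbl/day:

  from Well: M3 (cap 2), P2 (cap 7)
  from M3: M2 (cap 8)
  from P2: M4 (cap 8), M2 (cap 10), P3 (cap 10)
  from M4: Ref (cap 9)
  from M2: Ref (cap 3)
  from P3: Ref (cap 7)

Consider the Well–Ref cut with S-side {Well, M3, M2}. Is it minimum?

No — its capacity is 10, but the minimum cut has capacity 9.

Given cut capacity: 7 + 3 = 10.
Augment Well→M3→M2→Ref: bottleneck 2, flow now 2.
Augment Well→P2→M4→Ref: bottleneck 7, flow now 9.
No augmenting path remains; maximum flow = 9.
In the residual graph, reachable from Well: {Well}.
Min-cut edges: Well→M3 (2), Well→P2 (7); capacity 2 + 7 = 9.
Cut capacity 10 exceeds the max flow 9, so it is not minimum.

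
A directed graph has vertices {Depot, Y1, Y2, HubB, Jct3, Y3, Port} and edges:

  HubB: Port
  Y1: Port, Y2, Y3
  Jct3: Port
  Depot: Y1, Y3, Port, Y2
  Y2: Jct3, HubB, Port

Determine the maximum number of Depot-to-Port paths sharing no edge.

3

Assign every edge capacity 1; by Menger, the answer equals the max flow.
Path Depot→Port (+1); total 1.
Path Depot→Y1→Port (+1); total 2.
Path Depot→Y2→Port (+1); total 3.
No residual Depot→Port path; max flow = 3.
Certifying cut of size 3: {Depot→Port, Depot→Y1, Depot→Y2}.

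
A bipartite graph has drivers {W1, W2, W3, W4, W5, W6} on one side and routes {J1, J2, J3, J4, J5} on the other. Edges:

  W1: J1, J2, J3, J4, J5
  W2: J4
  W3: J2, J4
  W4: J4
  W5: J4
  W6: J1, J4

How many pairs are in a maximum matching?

Unit-capacity flow: source→left, listed edges, right→sink; max matching = max flow.
Augmenting path W1→J1 (+1); matched 1.
Augmenting path W2→J4 (+1); matched 2.
Augmenting path W3→J2 (+1); matched 3.
Augmenting path W6→J1→W1→J3 (+1); matched 4.
No augmenting path remains; maximum matching = 4.
König certificate: {W1, W3, W6, J4} is a vertex cover of size 4 (every listed pair touches it), so no matching can be larger.

4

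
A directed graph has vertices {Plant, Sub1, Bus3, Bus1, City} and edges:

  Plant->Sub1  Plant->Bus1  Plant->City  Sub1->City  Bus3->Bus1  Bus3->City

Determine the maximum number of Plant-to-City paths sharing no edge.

Assign every edge capacity 1; by Menger, the answer equals the max flow.
Path Plant→City (+1); total 1.
Path Plant→Sub1→City (+1); total 2.
No residual Plant→City path; max flow = 2.
Certifying cut of size 2: {Plant→City, Plant→Sub1}.

2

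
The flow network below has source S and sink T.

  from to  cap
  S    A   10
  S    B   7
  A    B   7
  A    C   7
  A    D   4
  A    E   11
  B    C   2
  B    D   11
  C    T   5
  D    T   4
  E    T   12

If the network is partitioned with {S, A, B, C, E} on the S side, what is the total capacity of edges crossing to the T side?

32

Edges leaving {S, A, B, C, E}: A→D (4), B→D (11), C→T (5), E→T (12).
Cut capacity = 4 + 11 + 5 + 12 = 32.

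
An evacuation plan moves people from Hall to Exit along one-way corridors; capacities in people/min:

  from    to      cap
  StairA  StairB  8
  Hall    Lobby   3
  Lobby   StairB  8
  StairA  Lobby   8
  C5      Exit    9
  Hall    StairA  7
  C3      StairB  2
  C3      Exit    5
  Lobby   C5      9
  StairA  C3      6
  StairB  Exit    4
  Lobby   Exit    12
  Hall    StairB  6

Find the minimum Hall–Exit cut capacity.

Augment Hall→Lobby→Exit: bottleneck 3, flow now 3.
Augment Hall→StairB→Exit: bottleneck 4, flow now 7.
Augment Hall→StairA→C3→Exit: bottleneck 5, flow now 12.
Augment Hall→StairA→Lobby→Exit: bottleneck 2, flow now 14.
No augmenting path remains; maximum flow = 14.
By max-flow min-cut, the minimum cut capacity equals the max flow.
In the residual graph, reachable from Hall: {Hall, StairB}.
Min-cut edges: Hall→StairA (7), Hall→Lobby (3), StairB→Exit (4); capacity 7 + 3 + 4 = 14.

14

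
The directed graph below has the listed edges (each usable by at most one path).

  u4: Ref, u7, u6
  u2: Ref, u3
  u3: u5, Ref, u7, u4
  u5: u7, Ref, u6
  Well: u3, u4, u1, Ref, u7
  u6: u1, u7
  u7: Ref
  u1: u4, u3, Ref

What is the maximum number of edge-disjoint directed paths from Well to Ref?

Assign every edge capacity 1; by Menger, the answer equals the max flow.
Path Well→Ref (+1); total 1.
Path Well→u1→Ref (+1); total 2.
Path Well→u3→Ref (+1); total 3.
Path Well→u4→Ref (+1); total 4.
Path Well→u7→Ref (+1); total 5.
No residual Well→Ref path; max flow = 5.
Certifying cut of size 5: {Well→Ref, Well→u1, Well→u3, Well→u4, Well→u7}.

5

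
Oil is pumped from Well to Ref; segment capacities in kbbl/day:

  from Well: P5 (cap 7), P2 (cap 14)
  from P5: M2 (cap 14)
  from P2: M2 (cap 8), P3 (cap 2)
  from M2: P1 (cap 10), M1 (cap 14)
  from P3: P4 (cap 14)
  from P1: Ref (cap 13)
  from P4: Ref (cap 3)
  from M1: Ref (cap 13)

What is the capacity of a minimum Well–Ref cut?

Augment Well→P5→M2→P1→Ref: bottleneck 7, flow now 7.
Augment Well→P2→M2→P1→Ref: bottleneck 3, flow now 10.
Augment Well→P2→M2→M1→Ref: bottleneck 5, flow now 15.
Augment Well→P2→P3→P4→Ref: bottleneck 2, flow now 17.
No augmenting path remains; maximum flow = 17.
By max-flow min-cut, the minimum cut capacity equals the max flow.
In the residual graph, reachable from Well: {Well, P2}.
Min-cut edges: Well→P5 (7), P2→M2 (8), P2→P3 (2); capacity 7 + 8 + 2 = 17.

17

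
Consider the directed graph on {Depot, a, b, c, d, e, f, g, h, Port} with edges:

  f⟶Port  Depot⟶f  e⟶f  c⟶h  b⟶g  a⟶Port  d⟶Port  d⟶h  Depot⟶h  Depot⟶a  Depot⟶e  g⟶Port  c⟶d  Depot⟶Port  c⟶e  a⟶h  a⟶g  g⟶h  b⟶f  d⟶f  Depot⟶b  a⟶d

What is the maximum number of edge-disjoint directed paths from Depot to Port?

4

Assign every edge capacity 1; by Menger, the answer equals the max flow.
Path Depot→Port (+1); total 1.
Path Depot→a→Port (+1); total 2.
Path Depot→f→Port (+1); total 3.
Path Depot→b→g→Port (+1); total 4.
No residual Depot→Port path; max flow = 4.
Certifying cut of size 4: {Depot→Port, Depot→a, Depot→b, f→Port}.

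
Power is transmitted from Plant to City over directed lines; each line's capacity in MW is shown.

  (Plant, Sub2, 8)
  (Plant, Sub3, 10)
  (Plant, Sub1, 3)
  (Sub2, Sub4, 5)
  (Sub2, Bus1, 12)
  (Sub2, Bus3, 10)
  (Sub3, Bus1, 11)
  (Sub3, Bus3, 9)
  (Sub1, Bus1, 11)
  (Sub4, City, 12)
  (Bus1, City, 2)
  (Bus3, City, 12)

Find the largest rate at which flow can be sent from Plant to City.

Augment Plant→Sub2→Sub4→City: bottleneck 5, flow now 5.
Augment Plant→Sub2→Bus1→City: bottleneck 2, flow now 7.
Augment Plant→Sub2→Bus3→City: bottleneck 1, flow now 8.
Augment Plant→Sub3→Bus3→City: bottleneck 9, flow now 17.
Augment Plant→Sub3→Bus1→Sub2→Bus3→City: bottleneck 1, flow now 18. (uses reverse residual edge)
Augment Plant→Sub1→Bus1→Sub2→Bus3→City: bottleneck 1, flow now 19. (uses reverse residual edge)
No augmenting path remains; maximum flow = 19.
In the residual graph, reachable from Plant: {Plant, Sub3, Sub1, Bus1}.
Min-cut edges: Plant→Sub2 (8), Sub3→Bus3 (9), Bus1→City (2); capacity 8 + 9 + 2 = 19.
This cut is saturated, so no flow can exceed 19.

19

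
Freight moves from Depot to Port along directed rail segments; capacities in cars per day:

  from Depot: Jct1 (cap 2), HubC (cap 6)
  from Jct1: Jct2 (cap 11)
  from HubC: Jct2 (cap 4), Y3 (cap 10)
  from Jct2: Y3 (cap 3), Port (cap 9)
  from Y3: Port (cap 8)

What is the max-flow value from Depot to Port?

Augment Depot→Jct1→Jct2→Port: bottleneck 2, flow now 2.
Augment Depot→HubC→Jct2→Port: bottleneck 4, flow now 6.
Augment Depot→HubC→Y3→Port: bottleneck 2, flow now 8.
No augmenting path remains; maximum flow = 8.
In the residual graph, reachable from Depot: {Depot}.
Min-cut edges: Depot→Jct1 (2), Depot→HubC (6); capacity 2 + 6 = 8.
This cut is saturated, so no flow can exceed 8.

8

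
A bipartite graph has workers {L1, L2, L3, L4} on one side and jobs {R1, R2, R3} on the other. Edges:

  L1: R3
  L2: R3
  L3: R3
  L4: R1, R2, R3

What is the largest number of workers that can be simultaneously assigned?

2

Unit-capacity flow: source→left, listed edges, right→sink; max matching = max flow.
Augmenting path L1→R3 (+1); matched 1.
Augmenting path L4→R1 (+1); matched 2.
No augmenting path remains; maximum matching = 2.
König certificate: {L4, R3} is a vertex cover of size 2 (every listed pair touches it), so no matching can be larger.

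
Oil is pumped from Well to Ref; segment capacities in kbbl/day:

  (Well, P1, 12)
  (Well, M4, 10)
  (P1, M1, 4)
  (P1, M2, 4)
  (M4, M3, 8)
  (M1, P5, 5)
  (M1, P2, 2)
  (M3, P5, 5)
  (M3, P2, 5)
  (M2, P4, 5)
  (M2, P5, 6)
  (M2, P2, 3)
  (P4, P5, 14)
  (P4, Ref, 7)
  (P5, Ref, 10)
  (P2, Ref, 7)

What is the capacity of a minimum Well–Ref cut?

Augment Well→P1→M1→P5→Ref: bottleneck 4, flow now 4.
Augment Well→P1→M2→P4→Ref: bottleneck 4, flow now 8.
Augment Well→M4→M3→P5→Ref: bottleneck 5, flow now 13.
Augment Well→M4→M3→P2→Ref: bottleneck 3, flow now 16.
No augmenting path remains; maximum flow = 16.
By max-flow min-cut, the minimum cut capacity equals the max flow.
In the residual graph, reachable from Well: {Well, P1, M4}.
Min-cut edges: P1→M1 (4), P1→M2 (4), M4→M3 (8); capacity 4 + 4 + 8 = 16.

16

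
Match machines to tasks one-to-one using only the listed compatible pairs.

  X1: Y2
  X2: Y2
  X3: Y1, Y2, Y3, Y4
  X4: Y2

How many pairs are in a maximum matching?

2

Unit-capacity flow: source→left, listed edges, right→sink; max matching = max flow.
Augmenting path X1→Y2 (+1); matched 1.
Augmenting path X3→Y1 (+1); matched 2.
No augmenting path remains; maximum matching = 2.
König certificate: {X3, Y2} is a vertex cover of size 2 (every listed pair touches it), so no matching can be larger.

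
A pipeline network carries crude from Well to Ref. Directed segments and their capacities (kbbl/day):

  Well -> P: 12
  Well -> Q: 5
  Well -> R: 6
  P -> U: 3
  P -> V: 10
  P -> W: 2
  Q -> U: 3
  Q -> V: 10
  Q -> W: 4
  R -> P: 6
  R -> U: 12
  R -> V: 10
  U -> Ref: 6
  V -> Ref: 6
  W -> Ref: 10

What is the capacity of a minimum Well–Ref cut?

Augment Well→P→U→Ref: bottleneck 3, flow now 3.
Augment Well→P→V→Ref: bottleneck 6, flow now 9.
Augment Well→P→W→Ref: bottleneck 2, flow now 11.
Augment Well→Q→U→Ref: bottleneck 3, flow now 14.
Augment Well→Q→W→Ref: bottleneck 2, flow now 16.
Augment Well→R→U→Q→W→Ref: bottleneck 2, flow now 18. (uses reverse residual edge)
No augmenting path remains; maximum flow = 18.
By max-flow min-cut, the minimum cut capacity equals the max flow.
In the residual graph, reachable from Well: {Well, P, Q, R, U, V}.
Min-cut edges: P→W (2), Q→W (4), U→Ref (6), V→Ref (6); capacity 2 + 4 + 6 + 6 = 18.

18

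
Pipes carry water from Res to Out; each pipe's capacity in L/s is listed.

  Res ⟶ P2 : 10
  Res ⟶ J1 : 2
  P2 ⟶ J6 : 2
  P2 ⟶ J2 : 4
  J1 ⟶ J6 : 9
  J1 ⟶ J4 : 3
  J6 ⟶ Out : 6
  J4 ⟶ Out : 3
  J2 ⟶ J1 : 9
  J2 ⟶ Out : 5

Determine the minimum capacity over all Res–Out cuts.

Augment Res→P2→J6→Out: bottleneck 2, flow now 2.
Augment Res→P2→J2→Out: bottleneck 4, flow now 6.
Augment Res→J1→J6→Out: bottleneck 2, flow now 8.
No augmenting path remains; maximum flow = 8.
By max-flow min-cut, the minimum cut capacity equals the max flow.
In the residual graph, reachable from Res: {Res, P2}.
Min-cut edges: Res→J1 (2), P2→J6 (2), P2→J2 (4); capacity 2 + 2 + 4 = 8.

8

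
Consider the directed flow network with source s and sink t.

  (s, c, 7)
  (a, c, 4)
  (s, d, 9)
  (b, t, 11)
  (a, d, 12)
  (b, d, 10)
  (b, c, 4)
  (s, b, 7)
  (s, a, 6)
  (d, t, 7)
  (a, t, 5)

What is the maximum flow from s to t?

19

Augment s→a→t: bottleneck 5, flow now 5.
Augment s→b→t: bottleneck 7, flow now 12.
Augment s→d→t: bottleneck 7, flow now 19.
No augmenting path remains; maximum flow = 19.
In the residual graph, reachable from s: {s, a, c, d}.
Min-cut edges: s→b (7), a→t (5), d→t (7); capacity 7 + 5 + 7 = 19.
This cut is saturated, so no flow can exceed 19.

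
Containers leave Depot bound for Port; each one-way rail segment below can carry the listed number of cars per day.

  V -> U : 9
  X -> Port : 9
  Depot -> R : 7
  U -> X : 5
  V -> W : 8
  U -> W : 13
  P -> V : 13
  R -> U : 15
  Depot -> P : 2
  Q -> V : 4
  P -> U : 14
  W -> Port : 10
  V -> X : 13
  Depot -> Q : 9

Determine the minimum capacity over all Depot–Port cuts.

Augment Depot→P→U→W→Port: bottleneck 2, flow now 2.
Augment Depot→Q→V→W→Port: bottleneck 4, flow now 6.
Augment Depot→R→U→W→Port: bottleneck 4, flow now 10.
Augment Depot→R→U→X→Port: bottleneck 3, flow now 13.
No augmenting path remains; maximum flow = 13.
By max-flow min-cut, the minimum cut capacity equals the max flow.
In the residual graph, reachable from Depot: {Depot, Q}.
Min-cut edges: Depot→P (2), Depot→R (7), Q→V (4); capacity 2 + 7 + 4 = 13.

13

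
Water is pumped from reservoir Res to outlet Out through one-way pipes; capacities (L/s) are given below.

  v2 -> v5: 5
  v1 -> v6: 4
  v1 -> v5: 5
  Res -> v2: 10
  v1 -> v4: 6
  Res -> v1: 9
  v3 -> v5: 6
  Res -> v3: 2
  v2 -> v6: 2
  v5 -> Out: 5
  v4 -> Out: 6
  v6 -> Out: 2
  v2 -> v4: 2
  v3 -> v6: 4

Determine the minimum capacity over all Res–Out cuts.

13

Augment Res→v1→v4→Out: bottleneck 6, flow now 6.
Augment Res→v1→v5→Out: bottleneck 3, flow now 9.
Augment Res→v2→v5→Out: bottleneck 2, flow now 11.
Augment Res→v2→v6→Out: bottleneck 2, flow now 13.
No augmenting path remains; maximum flow = 13.
By max-flow min-cut, the minimum cut capacity equals the max flow.
In the residual graph, reachable from Res: {Res, v1, v2, v3, v4, v5, v6}.
Min-cut edges: v4→Out (6), v5→Out (5), v6→Out (2); capacity 6 + 5 + 2 = 13.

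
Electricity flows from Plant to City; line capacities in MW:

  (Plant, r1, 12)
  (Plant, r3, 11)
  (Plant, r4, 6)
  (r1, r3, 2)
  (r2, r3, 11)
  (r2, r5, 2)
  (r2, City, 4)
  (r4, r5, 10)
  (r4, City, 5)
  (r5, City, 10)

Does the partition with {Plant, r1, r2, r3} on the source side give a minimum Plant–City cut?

Given cut capacity: 6 + 2 + 4 = 12.
Augment Plant→r4→City: bottleneck 5, flow now 5.
Augment Plant→r4→r5→City: bottleneck 1, flow now 6.
No augmenting path remains; maximum flow = 6.
In the residual graph, reachable from Plant: {Plant, r1, r3}.
Min-cut edges: Plant→r4 (6); capacity 6 = 6.
Cut capacity 12 exceeds the max flow 6, so it is not minimum.

No — its capacity is 12, but the minimum cut has capacity 6.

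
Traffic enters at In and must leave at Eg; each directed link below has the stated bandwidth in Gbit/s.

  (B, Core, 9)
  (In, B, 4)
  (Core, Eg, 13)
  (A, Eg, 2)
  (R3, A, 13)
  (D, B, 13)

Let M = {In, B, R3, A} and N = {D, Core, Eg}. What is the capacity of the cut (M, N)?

Edges leaving {In, B, R3, A}: B→Core (9), A→Eg (2).
Cut capacity = 9 + 2 = 11.

11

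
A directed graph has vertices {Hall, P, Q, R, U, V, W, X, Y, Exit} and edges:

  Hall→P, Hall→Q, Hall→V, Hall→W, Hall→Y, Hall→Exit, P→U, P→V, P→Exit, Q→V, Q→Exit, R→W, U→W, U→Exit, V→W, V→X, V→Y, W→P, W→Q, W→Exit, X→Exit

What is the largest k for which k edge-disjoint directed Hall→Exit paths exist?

Assign every edge capacity 1; by Menger, the answer equals the max flow.
Path Hall→Exit (+1); total 1.
Path Hall→P→Exit (+1); total 2.
Path Hall→Q→Exit (+1); total 3.
Path Hall→W→Exit (+1); total 4.
Path Hall→V→X→Exit (+1); total 5.
No residual Hall→Exit path; max flow = 5.
Certifying cut of size 5: {Hall→Exit, Hall→P, Hall→Q, Hall→V, Hall→W}.

5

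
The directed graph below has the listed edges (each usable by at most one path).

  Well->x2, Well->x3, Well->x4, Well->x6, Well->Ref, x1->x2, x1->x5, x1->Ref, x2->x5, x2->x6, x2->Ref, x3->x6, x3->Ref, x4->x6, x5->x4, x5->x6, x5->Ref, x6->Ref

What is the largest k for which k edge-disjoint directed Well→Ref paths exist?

4

Assign every edge capacity 1; by Menger, the answer equals the max flow.
Path Well→Ref (+1); total 1.
Path Well→x2→Ref (+1); total 2.
Path Well→x3→Ref (+1); total 3.
Path Well→x6→Ref (+1); total 4.
No residual Well→Ref path; max flow = 4.
Certifying cut of size 4: {Well→Ref, Well→x2, Well→x3, x6→Ref}.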